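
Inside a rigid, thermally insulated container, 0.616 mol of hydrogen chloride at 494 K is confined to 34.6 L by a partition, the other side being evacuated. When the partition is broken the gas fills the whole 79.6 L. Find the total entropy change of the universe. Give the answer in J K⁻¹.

For an ideal gas in free expansion Q = 0 and W = 0, so T is unchanged.
Entropy is a state function; using a reversible isothermal path, ΔS_gas = nR ln(V₂/V₁) = 0.616 × 8.314 × ln(79.6/34.6) = 4.27 J/K.
The insulated surroundings exchange no heat, so ΔS_surr = 0 and ΔS_universe = ΔS_gas.

ΔS_universe = 4.27 J/K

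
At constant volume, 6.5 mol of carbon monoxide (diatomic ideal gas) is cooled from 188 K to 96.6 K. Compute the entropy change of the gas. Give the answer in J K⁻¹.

ΔS = -90 J/K

At constant volume, ΔS = nC_V ln(T₂/T₁) with C_V = 5R/2 = 20.79 J mol⁻¹ K⁻¹.
ΔS = 6.5 × 20.79 × ln(96.6/188) = -90 J/K.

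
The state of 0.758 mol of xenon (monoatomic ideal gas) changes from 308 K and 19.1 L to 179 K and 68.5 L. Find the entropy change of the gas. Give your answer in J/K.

Entropy is a state function: ΔS = nC_V ln(T₂/T₁) + nR ln(V₂/V₁), with C_V = 3R/2 = 12.47 J mol⁻¹ K⁻¹ for a monoatomic ideal gas.
ΔS = 0.758 × [12.47 × ln(179/308) + 8.314 × ln(68.5/19.1)] = 2.92 J/K.

ΔS = 2.92 J/K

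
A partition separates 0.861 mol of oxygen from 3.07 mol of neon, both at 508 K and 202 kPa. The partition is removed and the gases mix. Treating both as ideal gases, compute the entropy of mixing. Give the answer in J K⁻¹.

Mole fractions: x_A = 0.861/3.93 = 0.219, x_B = 0.781.
ΔS_mix = −R(n_A ln x_A + n_B ln x_B) = −8.314 × (0.861 ln 0.219 + 3.07 ln 0.781) = 17.2 J/K.

ΔS_mix = 17.2 J/K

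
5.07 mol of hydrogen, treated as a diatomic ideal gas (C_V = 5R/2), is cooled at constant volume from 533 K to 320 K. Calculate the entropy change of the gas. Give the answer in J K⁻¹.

ΔS = -53.8 J/K

At constant volume, ΔS = nC_V ln(T₂/T₁) with C_V = 5R/2 = 20.79 J mol⁻¹ K⁻¹.
ΔS = 5.07 × 20.79 × ln(320/533) = -53.8 J/K.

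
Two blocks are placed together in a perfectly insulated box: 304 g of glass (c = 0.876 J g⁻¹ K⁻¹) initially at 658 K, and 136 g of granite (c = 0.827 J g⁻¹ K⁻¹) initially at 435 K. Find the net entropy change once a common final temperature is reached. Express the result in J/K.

ΔS_total = 6.37 J/K

Energy balance: T_f = (m₁c₁T₁ + m₂c₂T₂)/(m₁c₁ + m₂c₂) = 591.78 K.
ΔS₁ = m₁c₁ ln(T_f/T₁) = 266.304 × ln(591.78/658) = -28.25 J/K.
ΔS₂ = m₂c₂ ln(T_f/T₂) = 112.472 × ln(591.78/435) = 34.62 J/K.
ΔS_total = -28.25 + 34.62 = 6.37 J/K.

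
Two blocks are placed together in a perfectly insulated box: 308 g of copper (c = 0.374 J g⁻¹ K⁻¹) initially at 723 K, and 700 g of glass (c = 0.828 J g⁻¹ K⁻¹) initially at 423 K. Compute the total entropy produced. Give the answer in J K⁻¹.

Energy balance: T_f = (m₁c₁T₁ + m₂c₂T₂)/(m₁c₁ + m₂c₂) = 472.74 K.
ΔS₁ = m₁c₁ ln(T_f/T₁) = 115.192 × ln(472.74/723) = -48.94 J/K.
ΔS₂ = m₂c₂ ln(T_f/T₂) = 579.6 × ln(472.74/423) = 64.43 J/K.
ΔS_total = -48.94 + 64.43 = 15.5 J/K.

ΔS_total = 15.5 J/K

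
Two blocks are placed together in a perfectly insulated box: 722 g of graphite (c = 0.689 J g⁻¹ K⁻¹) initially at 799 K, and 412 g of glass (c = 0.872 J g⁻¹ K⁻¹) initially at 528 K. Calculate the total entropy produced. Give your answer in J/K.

Energy balance: T_f = (m₁c₁T₁ + m₂c₂T₂)/(m₁c₁ + m₂c₂) = 685.36 K.
ΔS₁ = m₁c₁ ln(T_f/T₁) = 497.458 × ln(685.36/799) = -76.32 J/K.
ΔS₂ = m₂c₂ ln(T_f/T₂) = 359.264 × ln(685.36/528) = 93.71 J/K.
ΔS_total = -76.32 + 93.71 = 17.4 J/K.

ΔS_total = 17.4 J/K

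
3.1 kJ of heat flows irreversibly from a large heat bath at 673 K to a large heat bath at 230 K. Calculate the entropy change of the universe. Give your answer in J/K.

ΔS_total = 8.87 J/K

ΔS_hot = −Q/T_H = −3100/673 = -4.606 J/K and ΔS_cold = +Q/T_C = 3100/230 = 13.48 J/K.
ΔS_total = -4.606 + 13.48 = 8.87 J/K, positive as the second law requires.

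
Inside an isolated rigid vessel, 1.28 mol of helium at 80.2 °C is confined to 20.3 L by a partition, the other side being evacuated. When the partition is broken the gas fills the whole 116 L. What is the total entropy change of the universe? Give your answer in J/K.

No heat is exchanged and no work is done, so the ideal-gas temperature stays constant.
Entropy is a state function; using a reversible isothermal path, ΔS_gas = nR ln(V₂/V₁) = 1.28 × 8.314 × ln(116/20.3) = 18.5 J/K.
The insulated surroundings exchange no heat, so ΔS_surr = 0 and ΔS_universe = ΔS_gas.

ΔS_universe = 18.5 J/K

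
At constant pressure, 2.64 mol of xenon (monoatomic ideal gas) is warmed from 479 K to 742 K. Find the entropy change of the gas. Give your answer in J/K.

At constant pressure, ΔS = nC_p ln(T₂/T₁) with C_p = 5R/2 = 20.79 J mol⁻¹ K⁻¹.
ΔS = 2.64 × 20.79 × ln(742/479) = 24 J/K.

ΔS = 24 J/K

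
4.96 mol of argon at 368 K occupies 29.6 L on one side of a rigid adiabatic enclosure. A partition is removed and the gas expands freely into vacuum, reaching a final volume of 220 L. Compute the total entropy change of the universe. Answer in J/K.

For an ideal gas in free expansion Q = 0 and W = 0, so T is unchanged.
Entropy is a state function; using a reversible isothermal path, ΔS_gas = nR ln(V₂/V₁) = 4.96 × 8.314 × ln(220/29.6) = 82.7 J/K.
The insulated surroundings exchange no heat, so ΔS_surr = 0 and ΔS_universe = ΔS_gas.

ΔS_universe = 82.7 J/K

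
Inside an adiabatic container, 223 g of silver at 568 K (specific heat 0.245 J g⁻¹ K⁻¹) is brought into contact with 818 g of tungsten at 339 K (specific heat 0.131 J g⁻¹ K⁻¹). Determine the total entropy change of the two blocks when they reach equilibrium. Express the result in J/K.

ΔS_total = 5.05 J/K

Energy balance: T_f = (m₁c₁T₁ + m₂c₂T₂)/(m₁c₁ + m₂c₂) = 416.33 K.
ΔS₁ = m₁c₁ ln(T_f/T₁) = 54.635 × ln(416.33/568) = -16.97 J/K.
ΔS₂ = m₂c₂ ln(T_f/T₂) = 107.158 × ln(416.33/339) = 22.02 J/K.
ΔS_total = -16.97 + 22.02 = 5.05 J/K.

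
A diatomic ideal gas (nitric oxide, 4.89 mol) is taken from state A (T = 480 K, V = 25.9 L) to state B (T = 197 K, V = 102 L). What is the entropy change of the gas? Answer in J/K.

Entropy is a state function: ΔS = nC_V ln(T₂/T₁) + nR ln(V₂/V₁), with C_V = 5R/2 = 20.79 J mol⁻¹ K⁻¹ for a diatomic ideal gas.
ΔS = 4.89 × [20.79 × ln(197/480) + 8.314 × ln(102/25.9)] = -34.8 J/K.

ΔS = -34.8 J/K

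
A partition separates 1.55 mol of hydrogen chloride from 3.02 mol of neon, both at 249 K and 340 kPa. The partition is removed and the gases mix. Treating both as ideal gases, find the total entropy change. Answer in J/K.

Mole fractions: x_A = 1.55/4.57 = 0.339, x_B = 0.661.
ΔS_mix = −R(n_A ln x_A + n_B ln x_B) = −8.314 × (1.55 ln 0.339 + 3.02 ln 0.661) = 24.3 J/K.

ΔS_mix = 24.3 J/K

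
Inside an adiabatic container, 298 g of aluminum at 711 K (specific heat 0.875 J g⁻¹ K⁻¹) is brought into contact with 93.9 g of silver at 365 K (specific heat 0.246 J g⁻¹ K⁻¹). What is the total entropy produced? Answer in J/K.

ΔS_total = 3.93 J/K

Energy balance: T_f = (m₁c₁T₁ + m₂c₂T₂)/(m₁c₁ + m₂c₂) = 682.84 K.
ΔS₁ = m₁c₁ ln(T_f/T₁) = 260.75 × ln(682.84/711) = -10.54 J/K.
ΔS₂ = m₂c₂ ln(T_f/T₂) = 23.0994 × ln(682.84/365) = 14.47 J/K.
ΔS_total = -10.54 + 14.47 = 3.93 J/K.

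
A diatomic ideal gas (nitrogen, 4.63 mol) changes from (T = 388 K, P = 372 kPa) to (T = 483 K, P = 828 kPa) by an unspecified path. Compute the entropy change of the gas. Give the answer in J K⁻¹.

ΔS = nC_p ln(T₂/T₁) − nR ln(P₂/P₁), with C_p = 7R/2 = 29.1 J mol⁻¹ K⁻¹ for a diatomic ideal gas.
ΔS = 4.63 × [29.1 × ln(483/388) − 8.314 × ln(828/372)] = -1.29 J/K.

ΔS = -1.29 J/K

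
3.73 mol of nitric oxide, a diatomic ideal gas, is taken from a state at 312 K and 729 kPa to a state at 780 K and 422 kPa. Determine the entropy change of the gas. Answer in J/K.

ΔS = nC_p ln(T₂/T₁) − nR ln(P₂/P₁), with C_p = 7R/2 = 29.1 J mol⁻¹ K⁻¹ for a diatomic ideal gas.
ΔS = 3.73 × [29.1 × ln(780/312) − 8.314 × ln(422/729)] = 116 J/K.

ΔS = 116 J/K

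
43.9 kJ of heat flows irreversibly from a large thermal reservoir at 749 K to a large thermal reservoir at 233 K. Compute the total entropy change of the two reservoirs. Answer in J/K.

ΔS_total = 130 J/K

ΔS_hot = −Q/T_H = −43900/749 = -58.61 J/K and ΔS_cold = +Q/T_C = 43900/233 = 188.4 J/K.
ΔS_total = -58.61 + 188.4 = 130 J/K, positive as the second law requires.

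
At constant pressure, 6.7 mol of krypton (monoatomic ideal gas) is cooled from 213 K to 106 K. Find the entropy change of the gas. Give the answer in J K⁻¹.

ΔS = -97.2 J/K

At constant pressure, ΔS = nC_p ln(T₂/T₁) with C_p = 5R/2 = 20.79 J mol⁻¹ K⁻¹.
ΔS = 6.7 × 20.79 × ln(106/213) = -97.2 J/K.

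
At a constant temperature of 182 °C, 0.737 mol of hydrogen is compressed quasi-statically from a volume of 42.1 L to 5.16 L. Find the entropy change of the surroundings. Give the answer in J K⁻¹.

ΔS_surr = 12.9 J/K

For an isothermal ideal gas ΔS_gas = nR ln(V₂/V₁) = 0.737 × 8.314 × ln(5.16/42.1) = -12.9 J/K.
The process is reversible, so ΔS_surr = −ΔS_gas = 12.9 J/K and ΔS_universe = 0.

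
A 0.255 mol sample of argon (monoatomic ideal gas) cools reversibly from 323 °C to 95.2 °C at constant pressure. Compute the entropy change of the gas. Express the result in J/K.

In kelvin: T₁ = 596.15 K, T₂ = 368.35 K. At constant pressure, ΔS = nC_p ln(T₂/T₁) with C_p = 5R/2 = 20.79 J mol⁻¹ K⁻¹.
ΔS = 0.255 × 20.79 × ln(368.35/596.15) = -2.55 J/K.

ΔS = -2.55 J/K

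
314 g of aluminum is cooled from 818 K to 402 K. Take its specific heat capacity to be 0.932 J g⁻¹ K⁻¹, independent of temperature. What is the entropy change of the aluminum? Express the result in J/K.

ΔS = -208 J/K

ΔS = ∫dQ_rev/T = m c ln(T₂/T₁) = 314 × 0.932 × ln(402/818) = -208 J/K.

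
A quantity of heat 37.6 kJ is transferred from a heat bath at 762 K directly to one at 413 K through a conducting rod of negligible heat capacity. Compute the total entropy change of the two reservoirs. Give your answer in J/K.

ΔS_total = 41.7 J/K

ΔS_hot = −Q/T_H = −37600/762 = -49.34 J/K and ΔS_cold = +Q/T_C = 37600/413 = 91.04 J/K.
ΔS_total = -49.34 + 91.04 = 41.7 J/K, positive as the second law requires.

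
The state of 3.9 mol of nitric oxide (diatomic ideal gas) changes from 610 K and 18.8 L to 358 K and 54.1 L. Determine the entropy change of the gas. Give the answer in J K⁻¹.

ΔS = -8.93 J/K

Entropy is a state function: ΔS = nC_V ln(T₂/T₁) + nR ln(V₂/V₁), with C_V = 5R/2 = 20.79 J mol⁻¹ K⁻¹ for a diatomic ideal gas.
ΔS = 3.9 × [20.79 × ln(358/610) + 8.314 × ln(54.1/18.8)] = -8.93 J/K.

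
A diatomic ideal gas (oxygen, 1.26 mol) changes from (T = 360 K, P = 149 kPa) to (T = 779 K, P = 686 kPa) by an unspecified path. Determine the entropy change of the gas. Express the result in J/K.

ΔS = nC_p ln(T₂/T₁) − nR ln(P₂/P₁), with C_p = 7R/2 = 29.1 J mol⁻¹ K⁻¹ for a diatomic ideal gas.
ΔS = 1.26 × [29.1 × ln(779/360) − 8.314 × ln(686/149)] = 12.3 J/K.

ΔS = 12.3 J/K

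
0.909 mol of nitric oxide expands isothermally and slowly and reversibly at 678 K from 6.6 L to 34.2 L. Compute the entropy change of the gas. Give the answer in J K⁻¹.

ΔS_gas = 12.4 J/K

For an isothermal ideal gas ΔS_gas = nR ln(V₂/V₁) = 0.909 × 8.314 × ln(34.2/6.6) = 12.4 J/K.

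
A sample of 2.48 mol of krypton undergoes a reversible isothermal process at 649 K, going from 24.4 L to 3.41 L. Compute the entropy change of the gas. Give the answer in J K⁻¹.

For an isothermal ideal gas ΔS_gas = nR ln(V₂/V₁) = 2.48 × 8.314 × ln(3.41/24.4) = -40.6 J/K.

ΔS_gas = -40.6 J/K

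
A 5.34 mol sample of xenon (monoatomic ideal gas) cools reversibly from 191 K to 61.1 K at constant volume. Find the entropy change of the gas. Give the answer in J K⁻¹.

ΔS = -75.9 J/K

At constant volume, ΔS = nC_V ln(T₂/T₁) with C_V = 3R/2 = 12.47 J mol⁻¹ K⁻¹.
ΔS = 5.34 × 12.47 × ln(61.1/191) = -75.9 J/K.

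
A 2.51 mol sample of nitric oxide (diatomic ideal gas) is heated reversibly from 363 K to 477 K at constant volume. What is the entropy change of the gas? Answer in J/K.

ΔS = 14.2 J/K

At constant volume, ΔS = nC_V ln(T₂/T₁) with C_V = 5R/2 = 20.79 J mol⁻¹ K⁻¹.
ΔS = 2.51 × 20.79 × ln(477/363) = 14.2 J/K.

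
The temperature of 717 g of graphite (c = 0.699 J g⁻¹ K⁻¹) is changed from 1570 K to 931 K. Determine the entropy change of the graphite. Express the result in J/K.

ΔS = -262 J/K

ΔS = ∫dQ_rev/T = m c ln(T₂/T₁) = 717 × 0.699 × ln(931/1570) = -262 J/K.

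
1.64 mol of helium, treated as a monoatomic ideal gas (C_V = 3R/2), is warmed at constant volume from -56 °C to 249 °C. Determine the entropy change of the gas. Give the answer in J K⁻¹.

In kelvin: T₁ = 217.15 K, T₂ = 522.15 K. At constant volume, ΔS = nC_V ln(T₂/T₁) with C_V = 3R/2 = 12.47 J mol⁻¹ K⁻¹.
ΔS = 1.64 × 12.47 × ln(522.15/217.15) = 17.9 J/K.

ΔS = 17.9 J/K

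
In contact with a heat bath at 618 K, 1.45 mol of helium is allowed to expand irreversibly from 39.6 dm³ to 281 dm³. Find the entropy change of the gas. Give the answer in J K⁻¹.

Entropy is a state function, so ΔS_gas depends only on the end states.
For an isothermal ideal gas ΔS_gas = nR ln(V₂/V₁) = 1.45 × 8.314 × ln(281/39.6) = 23.6 J/K.

ΔS_gas = 23.6 J/K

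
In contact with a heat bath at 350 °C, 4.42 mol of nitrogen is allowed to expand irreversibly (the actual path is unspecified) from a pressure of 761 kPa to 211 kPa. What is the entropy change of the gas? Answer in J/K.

ΔS_gas = 47.1 J/K

Entropy is a state function, so ΔS_gas depends only on the end states.
For an isothermal ideal gas ΔS_gas = nR ln(P₁/P₂) = 4.42 × 8.314 × ln(761/211) = 47.1 J/K.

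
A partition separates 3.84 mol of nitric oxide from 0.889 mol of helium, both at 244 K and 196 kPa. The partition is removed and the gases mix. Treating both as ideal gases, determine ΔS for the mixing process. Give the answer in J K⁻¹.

ΔS_mix = 19 J/K

Mole fractions: x_A = 3.84/4.73 = 0.812, x_B = 0.188.
ΔS_mix = −R(n_A ln x_A + n_B ln x_B) = −8.314 × (3.84 ln 0.812 + 0.889 ln 0.188) = 19 J/K.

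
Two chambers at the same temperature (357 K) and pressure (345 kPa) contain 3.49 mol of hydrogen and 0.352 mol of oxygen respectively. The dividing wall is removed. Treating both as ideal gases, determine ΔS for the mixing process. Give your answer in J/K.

Mole fractions: x_A = 3.49/3.84 = 0.908, x_B = 0.0916.
ΔS_mix = −R(n_A ln x_A + n_B ln x_B) = −8.314 × (3.49 ln 0.908 + 0.352 ln 0.0916) = 9.78 J/K.

ΔS_mix = 9.78 J/K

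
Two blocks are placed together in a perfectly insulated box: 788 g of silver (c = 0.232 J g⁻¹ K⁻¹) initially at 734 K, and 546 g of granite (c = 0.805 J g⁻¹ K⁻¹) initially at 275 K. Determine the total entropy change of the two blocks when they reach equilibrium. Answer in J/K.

Energy balance: T_f = (m₁c₁T₁ + m₂c₂T₂)/(m₁c₁ + m₂c₂) = 409.83 K.
ΔS₁ = m₁c₁ ln(T_f/T₁) = 182.816 × ln(409.83/734) = -106.54 J/K.
ΔS₂ = m₂c₂ ln(T_f/T₂) = 439.53 × ln(409.83/275) = 175.36 J/K.
ΔS_total = -106.54 + 175.36 = 68.8 J/K.

ΔS_total = 68.8 J/K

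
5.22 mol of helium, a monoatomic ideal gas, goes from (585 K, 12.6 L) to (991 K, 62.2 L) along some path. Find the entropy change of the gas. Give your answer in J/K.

Entropy is a state function: ΔS = nC_V ln(T₂/T₁) + nR ln(V₂/V₁), with C_V = 3R/2 = 12.47 J mol⁻¹ K⁻¹ for a monoatomic ideal gas.
ΔS = 5.22 × [12.47 × ln(991/585) + 8.314 × ln(62.2/12.6)] = 104 J/K.

ΔS = 104 J/K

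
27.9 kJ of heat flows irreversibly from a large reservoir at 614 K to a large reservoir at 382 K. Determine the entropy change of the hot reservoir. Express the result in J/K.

The hot reservoir loses heat Q, so ΔS_hot = −Q/T_H = −27900/614 = -45.4 J/K.

ΔS_hot = -45.4 J/K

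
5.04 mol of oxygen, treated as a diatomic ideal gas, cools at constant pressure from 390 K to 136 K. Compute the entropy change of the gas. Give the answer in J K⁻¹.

ΔS = -155 J/K

At constant pressure, ΔS = nC_p ln(T₂/T₁) with C_p = 7R/2 = 29.1 J mol⁻¹ K⁻¹.
ΔS = 5.04 × 29.1 × ln(136/390) = -155 J/K.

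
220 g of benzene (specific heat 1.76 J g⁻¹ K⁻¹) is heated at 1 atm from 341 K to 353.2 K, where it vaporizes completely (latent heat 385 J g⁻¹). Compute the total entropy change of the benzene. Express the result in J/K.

Warming step: ΔS₁ = m c ln(T_tr/T_i) = 220 × 1.76 × ln(353.2/341) = 13.61 J/K.
Phase change: ΔS₂ = +mL/T_tr = 220 × 385 / 353.2 = 239.8 J/K.
ΔS_total = (13.61) + (239.8) = 253 J/K.

ΔS = 253 J/K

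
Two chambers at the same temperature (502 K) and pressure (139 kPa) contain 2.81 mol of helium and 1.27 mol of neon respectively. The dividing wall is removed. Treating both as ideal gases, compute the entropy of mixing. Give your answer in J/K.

Mole fractions: x_A = 2.81/4.08 = 0.689, x_B = 0.311.
ΔS_mix = −R(n_A ln x_A + n_B ln x_B) = −8.314 × (2.81 ln 0.689 + 1.27 ln 0.311) = 21 J/K.

ΔS_mix = 21 J/K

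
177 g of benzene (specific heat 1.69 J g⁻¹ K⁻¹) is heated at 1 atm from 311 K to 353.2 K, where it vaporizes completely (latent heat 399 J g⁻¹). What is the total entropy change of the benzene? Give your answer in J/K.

Warming step: ΔS₁ = m c ln(T_tr/T_i) = 177 × 1.69 × ln(353.2/311) = 38.06 J/K.
Phase change: ΔS₂ = +mL/T_tr = 177 × 399 / 353.2 = 200 J/K.
ΔS_total = (38.06) + (200) = 238 J/K.

ΔS = 238 J/K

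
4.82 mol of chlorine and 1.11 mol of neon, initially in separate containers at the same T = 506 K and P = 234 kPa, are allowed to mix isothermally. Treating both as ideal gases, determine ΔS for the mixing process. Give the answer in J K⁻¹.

ΔS_mix = 23.8 J/K

Mole fractions: x_A = 4.82/5.93 = 0.813, x_B = 0.187.
ΔS_mix = −R(n_A ln x_A + n_B ln x_B) = −8.314 × (4.82 ln 0.813 + 1.11 ln 0.187) = 23.8 J/K.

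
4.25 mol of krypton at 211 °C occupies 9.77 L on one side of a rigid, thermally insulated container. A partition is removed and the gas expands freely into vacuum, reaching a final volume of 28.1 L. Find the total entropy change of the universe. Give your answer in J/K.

No heat is exchanged and no work is done, so the ideal-gas temperature stays constant.
Entropy is a state function; using a reversible isothermal path, ΔS_gas = nR ln(V₂/V₁) = 4.25 × 8.314 × ln(28.1/9.77) = 37.3 J/K.
The insulated surroundings exchange no heat, so ΔS_surr = 0 and ΔS_universe = ΔS_gas.

ΔS_universe = 37.3 J/K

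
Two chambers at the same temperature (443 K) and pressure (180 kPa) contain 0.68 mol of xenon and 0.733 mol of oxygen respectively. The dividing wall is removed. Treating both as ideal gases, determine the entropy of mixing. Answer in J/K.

Mole fractions: x_A = 0.68/1.41 = 0.481, x_B = 0.519.
ΔS_mix = −R(n_A ln x_A + n_B ln x_B) = −8.314 × (0.68 ln 0.481 + 0.733 ln 0.519) = 8.13 J/K.

ΔS_mix = 8.13 J/K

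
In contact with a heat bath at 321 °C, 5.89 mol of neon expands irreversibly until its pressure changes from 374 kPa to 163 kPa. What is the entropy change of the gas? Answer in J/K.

Entropy is a state function, so ΔS_gas depends only on the end states.
For an isothermal ideal gas ΔS_gas = nR ln(P₁/P₂) = 5.89 × 8.314 × ln(374/163) = 40.7 J/K.

ΔS_gas = 40.7 J/K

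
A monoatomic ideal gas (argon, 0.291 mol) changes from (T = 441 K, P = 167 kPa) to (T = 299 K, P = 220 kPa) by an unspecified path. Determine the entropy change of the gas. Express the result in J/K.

ΔS = -3.02 J/K

ΔS = nC_p ln(T₂/T₁) − nR ln(P₂/P₁), with C_p = 5R/2 = 20.79 J mol⁻¹ K⁻¹ for a monoatomic ideal gas.
ΔS = 0.291 × [20.79 × ln(299/441) − 8.314 × ln(220/167)] = -3.02 J/K.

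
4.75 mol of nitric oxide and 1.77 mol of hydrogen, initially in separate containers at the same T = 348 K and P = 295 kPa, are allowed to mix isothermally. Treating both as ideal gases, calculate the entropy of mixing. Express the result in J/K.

Mole fractions: x_A = 4.75/6.52 = 0.729, x_B = 0.271.
ΔS_mix = −R(n_A ln x_A + n_B ln x_B) = −8.314 × (4.75 ln 0.729 + 1.77 ln 0.271) = 31.7 J/K.

ΔS_mix = 31.7 J/K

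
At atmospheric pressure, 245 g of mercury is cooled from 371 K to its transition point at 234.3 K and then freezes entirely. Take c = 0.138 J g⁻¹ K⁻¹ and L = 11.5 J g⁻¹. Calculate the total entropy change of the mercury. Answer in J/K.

ΔS = -27.6 J/K

Cooling step: ΔS₁ = m c ln(T_tr/T_i) = 245 × 0.138 × ln(234.3/371) = -15.54 J/K.
Phase change: ΔS₂ = −mL/T_tr = −245 × 11.5 / 234.3 = -12.03 J/K.
ΔS_total = (-15.54) + (-12.03) = -27.6 J/K.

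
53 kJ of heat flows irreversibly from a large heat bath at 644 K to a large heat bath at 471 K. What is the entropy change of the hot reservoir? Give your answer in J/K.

The hot reservoir loses heat Q, so ΔS_hot = −Q/T_H = −53000/644 = -82.3 J/K.

ΔS_hot = -82.3 J/K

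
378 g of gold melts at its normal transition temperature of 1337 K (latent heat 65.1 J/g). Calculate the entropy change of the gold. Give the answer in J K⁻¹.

Heat absorbed by the substance: Q = mL = 378 × 65.1 = 24607.8 J.
At constant T, ΔS = Q_rev/T = 24607.8 / 1337 = 18.4 J/K.

ΔS = 18.4 J/K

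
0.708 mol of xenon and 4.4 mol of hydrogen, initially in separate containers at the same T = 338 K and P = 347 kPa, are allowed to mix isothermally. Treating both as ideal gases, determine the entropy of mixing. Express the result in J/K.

ΔS_mix = 17.1 J/K

Mole fractions: x_A = 0.708/5.11 = 0.139, x_B = 0.861.
ΔS_mix = −R(n_A ln x_A + n_B ln x_B) = −8.314 × (0.708 ln 0.139 + 4.4 ln 0.861) = 17.1 J/K.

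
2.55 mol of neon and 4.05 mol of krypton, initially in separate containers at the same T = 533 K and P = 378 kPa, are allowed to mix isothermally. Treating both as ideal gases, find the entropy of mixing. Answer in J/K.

Mole fractions: x_A = 2.55/6.6 = 0.386, x_B = 0.614.
ΔS_mix = −R(n_A ln x_A + n_B ln x_B) = −8.314 × (2.55 ln 0.386 + 4.05 ln 0.614) = 36.6 J/K.

ΔS_mix = 36.6 J/K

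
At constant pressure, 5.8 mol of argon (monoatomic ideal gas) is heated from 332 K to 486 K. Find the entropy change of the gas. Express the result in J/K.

At constant pressure, ΔS = nC_p ln(T₂/T₁) with C_p = 5R/2 = 20.79 J mol⁻¹ K⁻¹.
ΔS = 5.8 × 20.79 × ln(486/332) = 45.9 J/K.

ΔS = 45.9 J/K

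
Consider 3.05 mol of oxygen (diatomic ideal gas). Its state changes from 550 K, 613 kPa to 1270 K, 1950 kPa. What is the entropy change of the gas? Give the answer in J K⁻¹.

ΔS = 44.9 J/K

ΔS = nC_p ln(T₂/T₁) − nR ln(P₂/P₁), with C_p = 7R/2 = 29.1 J mol⁻¹ K⁻¹ for a diatomic ideal gas.
ΔS = 3.05 × [29.1 × ln(1270/550) − 8.314 × ln(1950/613)] = 44.9 J/K.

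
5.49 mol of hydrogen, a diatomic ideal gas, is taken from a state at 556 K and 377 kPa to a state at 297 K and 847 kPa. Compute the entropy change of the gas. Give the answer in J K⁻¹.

ΔS = nC_p ln(T₂/T₁) − nR ln(P₂/P₁), with C_p = 7R/2 = 29.1 J mol⁻¹ K⁻¹ for a diatomic ideal gas.
ΔS = 5.49 × [29.1 × ln(297/556) − 8.314 × ln(847/377)] = -137 J/K.

ΔS = -137 J/K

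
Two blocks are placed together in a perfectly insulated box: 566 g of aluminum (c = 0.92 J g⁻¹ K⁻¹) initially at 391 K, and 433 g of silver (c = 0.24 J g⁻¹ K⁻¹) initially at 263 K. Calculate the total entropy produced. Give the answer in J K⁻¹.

ΔS_total = 6.23 J/K

Energy balance: T_f = (m₁c₁T₁ + m₂c₂T₂)/(m₁c₁ + m₂c₂) = 369.7 K.
ΔS₁ = m₁c₁ ln(T_f/T₁) = 520.72 × ln(369.7/391) = -29.16 J/K.
ΔS₂ = m₂c₂ ln(T_f/T₂) = 103.92 × ln(369.7/263) = 35.39 J/K.
ΔS_total = -29.16 + 35.39 = 6.23 J/K.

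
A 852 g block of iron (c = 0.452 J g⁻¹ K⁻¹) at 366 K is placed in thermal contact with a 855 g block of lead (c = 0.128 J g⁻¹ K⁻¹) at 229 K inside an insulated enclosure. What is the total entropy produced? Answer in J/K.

ΔS_total = 8.56 J/K

Energy balance: T_f = (m₁c₁T₁ + m₂c₂T₂)/(m₁c₁ + m₂c₂) = 335.68 K.
ΔS₁ = m₁c₁ ln(T_f/T₁) = 385.104 × ln(335.68/366) = -33.299 J/K.
ΔS₂ = m₂c₂ ln(T_f/T₂) = 109.44 × ln(335.68/229) = 41.855 J/K.
ΔS_total = -33.299 + 41.855 = 8.56 J/K.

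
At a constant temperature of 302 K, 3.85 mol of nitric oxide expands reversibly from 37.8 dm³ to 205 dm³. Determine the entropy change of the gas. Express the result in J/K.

ΔS_gas = 54.1 J/K

For an isothermal ideal gas ΔS_gas = nR ln(V₂/V₁) = 3.85 × 8.314 × ln(205/37.8) = 54.1 J/K.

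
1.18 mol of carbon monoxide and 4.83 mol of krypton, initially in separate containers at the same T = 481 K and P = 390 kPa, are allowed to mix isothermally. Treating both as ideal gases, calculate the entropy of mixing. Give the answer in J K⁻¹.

ΔS_mix = 24.7 J/K

Mole fractions: x_A = 1.18/6.01 = 0.196, x_B = 0.804.
ΔS_mix = −R(n_A ln x_A + n_B ln x_B) = −8.314 × (1.18 ln 0.196 + 4.83 ln 0.804) = 24.7 J/K.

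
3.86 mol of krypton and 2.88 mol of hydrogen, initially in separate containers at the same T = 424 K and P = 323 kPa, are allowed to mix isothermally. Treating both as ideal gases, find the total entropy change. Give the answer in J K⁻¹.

Mole fractions: x_A = 3.86/6.74 = 0.573, x_B = 0.427.
ΔS_mix = −R(n_A ln x_A + n_B ln x_B) = −8.314 × (3.86 ln 0.573 + 2.88 ln 0.427) = 38.2 J/K.

ΔS_mix = 38.2 J/K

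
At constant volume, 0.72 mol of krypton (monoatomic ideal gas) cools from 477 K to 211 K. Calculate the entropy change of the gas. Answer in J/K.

At constant volume, ΔS = nC_V ln(T₂/T₁) with C_V = 3R/2 = 12.47 J mol⁻¹ K⁻¹.
ΔS = 0.72 × 12.47 × ln(211/477) = -7.32 J/K.

ΔS = -7.32 J/K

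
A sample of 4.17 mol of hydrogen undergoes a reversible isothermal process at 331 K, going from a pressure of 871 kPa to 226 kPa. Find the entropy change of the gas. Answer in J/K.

ΔS_gas = 46.8 J/K

For an isothermal ideal gas ΔS_gas = nR ln(P₁/P₂) = 4.17 × 8.314 × ln(871/226) = 46.8 J/K.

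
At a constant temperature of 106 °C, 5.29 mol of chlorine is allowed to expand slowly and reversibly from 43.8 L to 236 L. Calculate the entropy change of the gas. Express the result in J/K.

ΔS_gas = 74.1 J/K

For an isothermal ideal gas ΔS_gas = nR ln(V₂/V₁) = 5.29 × 8.314 × ln(236/43.8) = 74.1 J/K.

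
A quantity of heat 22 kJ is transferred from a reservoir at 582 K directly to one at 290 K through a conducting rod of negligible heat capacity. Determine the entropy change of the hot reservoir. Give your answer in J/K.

ΔS_hot = -37.8 J/K

The hot reservoir loses heat Q, so ΔS_hot = −Q/T_H = −22000/582 = -37.8 J/K.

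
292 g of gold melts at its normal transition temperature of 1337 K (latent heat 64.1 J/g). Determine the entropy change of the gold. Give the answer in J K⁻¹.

ΔS = 14 J/K

Heat absorbed by the substance: Q = mL = 292 × 64.1 = 18717.2 J.
At constant T, ΔS = Q_rev/T = 18717.2 / 1337 = 14 J/K.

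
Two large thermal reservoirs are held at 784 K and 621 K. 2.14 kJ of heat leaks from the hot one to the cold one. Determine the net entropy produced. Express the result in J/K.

ΔS_total = 0.716 J/K

ΔS_hot = −Q/T_H = −2140/784 = -2.73 J/K and ΔS_cold = +Q/T_C = 2140/621 = 3.446 J/K.
ΔS_total = -2.73 + 3.446 = 0.716 J/K, positive as the second law requires.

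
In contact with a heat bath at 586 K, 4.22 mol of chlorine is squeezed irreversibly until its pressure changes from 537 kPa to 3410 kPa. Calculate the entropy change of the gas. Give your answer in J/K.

Entropy is a state function, so ΔS_gas depends only on the end states.
For an isothermal ideal gas ΔS_gas = nR ln(P₁/P₂) = 4.22 × 8.314 × ln(537/3410) = -64.9 J/K.

ΔS_gas = -64.9 J/K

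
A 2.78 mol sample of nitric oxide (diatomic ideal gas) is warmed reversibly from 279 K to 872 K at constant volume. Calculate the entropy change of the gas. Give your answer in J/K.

At constant volume, ΔS = nC_V ln(T₂/T₁) with C_V = 5R/2 = 20.79 J mol⁻¹ K⁻¹.
ΔS = 2.78 × 20.79 × ln(872/279) = 65.8 J/K.

ΔS = 65.8 J/K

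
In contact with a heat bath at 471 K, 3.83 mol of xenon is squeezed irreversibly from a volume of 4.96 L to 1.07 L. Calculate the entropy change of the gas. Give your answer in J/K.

Entropy is a state function, so ΔS_gas depends only on the end states.
For an isothermal ideal gas ΔS_gas = nR ln(V₂/V₁) = 3.83 × 8.314 × ln(1.07/4.96) = -48.8 J/K.

ΔS_gas = -48.8 J/K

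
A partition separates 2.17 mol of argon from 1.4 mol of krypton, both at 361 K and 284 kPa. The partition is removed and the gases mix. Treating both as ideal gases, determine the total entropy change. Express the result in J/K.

Mole fractions: x_A = 2.17/3.57 = 0.608, x_B = 0.392.
ΔS_mix = −R(n_A ln x_A + n_B ln x_B) = −8.314 × (2.17 ln 0.608 + 1.4 ln 0.392) = 19.9 J/K.

ΔS_mix = 19.9 J/K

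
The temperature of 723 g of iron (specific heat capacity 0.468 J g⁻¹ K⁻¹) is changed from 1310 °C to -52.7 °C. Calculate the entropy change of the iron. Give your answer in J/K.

ΔS = -667 J/K

In kelvin: T₁ = 1583.15 K, T₂ = 220.45 K. ΔS = ∫dQ_rev/T = m c ln(T₂/T₁) = 723 × 0.468 × ln(220.45/1583.15) = -667 J/K.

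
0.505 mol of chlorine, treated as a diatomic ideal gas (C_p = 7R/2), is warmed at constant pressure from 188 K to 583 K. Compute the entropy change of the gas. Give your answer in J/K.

At constant pressure, ΔS = nC_p ln(T₂/T₁) with C_p = 7R/2 = 29.1 J mol⁻¹ K⁻¹.
ΔS = 0.505 × 29.1 × ln(583/188) = 16.6 J/K.

ΔS = 16.6 J/K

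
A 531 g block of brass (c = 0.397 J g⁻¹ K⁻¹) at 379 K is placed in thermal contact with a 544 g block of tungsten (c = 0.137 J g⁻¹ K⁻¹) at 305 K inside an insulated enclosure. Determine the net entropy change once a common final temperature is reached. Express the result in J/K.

Energy balance: T_f = (m₁c₁T₁ + m₂c₂T₂)/(m₁c₁ + m₂c₂) = 359.67 K.
ΔS₁ = m₁c₁ ln(T_f/T₁) = 210.807 × ln(359.67/379) = -11.035 J/K.
ΔS₂ = m₂c₂ ln(T_f/T₂) = 74.528 × ln(359.67/305) = 12.288 J/K.
ΔS_total = -11.035 + 12.288 = 1.25 J/K.

ΔS_total = 1.25 J/K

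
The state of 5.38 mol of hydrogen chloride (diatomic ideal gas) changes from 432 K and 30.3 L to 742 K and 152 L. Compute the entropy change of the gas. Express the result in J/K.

ΔS = 133 J/K

Entropy is a state function: ΔS = nC_V ln(T₂/T₁) + nR ln(V₂/V₁), with C_V = 5R/2 = 20.79 J mol⁻¹ K⁻¹ for a diatomic ideal gas.
ΔS = 5.38 × [20.79 × ln(742/432) + 8.314 × ln(152/30.3)] = 133 J/K.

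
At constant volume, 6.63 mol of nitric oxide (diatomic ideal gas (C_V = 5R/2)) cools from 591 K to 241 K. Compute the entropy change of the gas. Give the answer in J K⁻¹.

ΔS = -124 J/K

At constant volume, ΔS = nC_V ln(T₂/T₁) with C_V = 5R/2 = 20.79 J mol⁻¹ K⁻¹.
ΔS = 6.63 × 20.79 × ln(241/591) = -124 J/K.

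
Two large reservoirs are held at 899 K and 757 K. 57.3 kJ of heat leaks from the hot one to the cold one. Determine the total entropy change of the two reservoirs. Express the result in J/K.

ΔS_total = 12 J/K

ΔS_hot = −Q/T_H = −57300/899 = -63.737 J/K and ΔS_cold = +Q/T_C = 57300/757 = 75.694 J/K.
ΔS_total = -63.737 + 75.694 = 12 J/K, positive as the second law requires.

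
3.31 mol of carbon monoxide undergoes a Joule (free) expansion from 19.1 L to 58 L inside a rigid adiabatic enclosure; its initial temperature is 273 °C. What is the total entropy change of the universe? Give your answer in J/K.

ΔS_universe = 30.6 J/K

For an ideal gas in free expansion Q = 0 and W = 0, so T is unchanged.
Entropy is a state function; using a reversible isothermal path, ΔS_gas = nR ln(V₂/V₁) = 3.31 × 8.314 × ln(58/19.1) = 30.6 J/K.
The insulated surroundings exchange no heat, so ΔS_surr = 0 and ΔS_universe = ΔS_gas.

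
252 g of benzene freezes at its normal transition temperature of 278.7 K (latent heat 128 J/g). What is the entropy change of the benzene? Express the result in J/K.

Heat released by the substance: Q = −mL = −252 × 128 = −32256 J.
At constant T, ΔS = Q_rev/T = −32256 / 278.7 = -116 J/K.

ΔS = -116 J/K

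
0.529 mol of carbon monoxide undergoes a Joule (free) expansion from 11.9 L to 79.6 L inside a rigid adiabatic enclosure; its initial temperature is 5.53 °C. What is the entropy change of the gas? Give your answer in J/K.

No heat is exchanged and no work is done, so the ideal-gas temperature stays constant.
Entropy is a state function; using a reversible isothermal path, ΔS_gas = nR ln(V₂/V₁) = 0.529 × 8.314 × ln(79.6/11.9) = 8.36 J/K.

ΔS_gas = 8.36 J/K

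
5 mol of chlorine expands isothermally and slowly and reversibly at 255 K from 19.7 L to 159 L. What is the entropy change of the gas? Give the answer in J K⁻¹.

For an isothermal ideal gas ΔS_gas = nR ln(V₂/V₁) = 5 × 8.314 × ln(159/19.7) = 86.8 J/K.

ΔS_gas = 86.8 J/K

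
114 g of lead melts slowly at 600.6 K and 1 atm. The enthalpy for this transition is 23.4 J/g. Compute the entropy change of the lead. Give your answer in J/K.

Heat absorbed by the substance: Q = mL = 114 × 23.4 = 2667.6 J.
At constant T, ΔS = Q_rev/T = 2667.6 / 600.6 = 4.44 J/K.

ΔS = 4.44 J/K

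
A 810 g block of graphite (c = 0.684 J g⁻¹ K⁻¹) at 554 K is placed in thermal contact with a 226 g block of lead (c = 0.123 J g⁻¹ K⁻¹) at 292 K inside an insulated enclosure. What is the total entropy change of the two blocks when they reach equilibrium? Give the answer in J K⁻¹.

Energy balance: T_f = (m₁c₁T₁ + m₂c₂T₂)/(m₁c₁ + m₂c₂) = 541.48 K.
ΔS₁ = m₁c₁ ln(T_f/T₁) = 554.04 × ln(541.48/554) = -12.66 J/K.
ΔS₂ = m₂c₂ ln(T_f/T₂) = 27.798 × ln(541.48/292) = 17.17 J/K.
ΔS_total = -12.66 + 17.17 = 4.51 J/K.

ΔS_total = 4.51 J/K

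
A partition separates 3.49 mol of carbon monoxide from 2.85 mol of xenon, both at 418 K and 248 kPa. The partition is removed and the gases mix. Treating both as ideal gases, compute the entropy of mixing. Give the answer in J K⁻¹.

ΔS_mix = 36.3 J/K

Mole fractions: x_A = 3.49/6.34 = 0.55, x_B = 0.45.
ΔS_mix = −R(n_A ln x_A + n_B ln x_B) = −8.314 × (3.49 ln 0.55 + 2.85 ln 0.45) = 36.3 J/K.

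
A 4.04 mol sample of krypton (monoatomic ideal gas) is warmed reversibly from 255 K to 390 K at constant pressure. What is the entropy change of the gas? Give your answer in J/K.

ΔS = 35.7 J/K

At constant pressure, ΔS = nC_p ln(T₂/T₁) with C_p = 5R/2 = 20.79 J mol⁻¹ K⁻¹.
ΔS = 4.04 × 20.79 × ln(390/255) = 35.7 J/K.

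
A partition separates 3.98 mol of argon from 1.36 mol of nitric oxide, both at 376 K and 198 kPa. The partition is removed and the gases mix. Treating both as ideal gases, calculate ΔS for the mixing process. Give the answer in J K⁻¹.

ΔS_mix = 25.2 J/K

Mole fractions: x_A = 3.98/5.34 = 0.745, x_B = 0.255.
ΔS_mix = −R(n_A ln x_A + n_B ln x_B) = −8.314 × (3.98 ln 0.745 + 1.36 ln 0.255) = 25.2 J/K.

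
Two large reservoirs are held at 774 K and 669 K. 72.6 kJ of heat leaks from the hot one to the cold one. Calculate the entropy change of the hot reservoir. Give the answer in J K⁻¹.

ΔS_hot = -93.8 J/K

The hot reservoir loses heat Q, so ΔS_hot = −Q/T_H = −72600/774 = -93.8 J/K.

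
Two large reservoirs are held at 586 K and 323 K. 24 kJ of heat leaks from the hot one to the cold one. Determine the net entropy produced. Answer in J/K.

ΔS_hot = −Q/T_H = −24000/586 = -40.96 J/K and ΔS_cold = +Q/T_C = 24000/323 = 74.3 J/K.
ΔS_total = -40.96 + 74.3 = 33.3 J/K, positive as the second law requires.

ΔS_total = 33.3 J/K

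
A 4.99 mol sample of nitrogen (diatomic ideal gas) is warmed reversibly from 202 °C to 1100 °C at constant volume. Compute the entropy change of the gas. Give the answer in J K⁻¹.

In kelvin: T₁ = 475.15 K, T₂ = 1373.15 K. At constant volume, ΔS = nC_V ln(T₂/T₁) with C_V = 5R/2 = 20.79 J mol⁻¹ K⁻¹.
ΔS = 4.99 × 20.79 × ln(1373.15/475.15) = 110 J/K.

ΔS = 110 J/K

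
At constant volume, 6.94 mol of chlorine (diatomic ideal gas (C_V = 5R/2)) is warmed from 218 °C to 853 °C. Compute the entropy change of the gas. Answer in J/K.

ΔS = 120 J/K

In kelvin: T₁ = 491.15 K, T₂ = 1126.15 K. At constant volume, ΔS = nC_V ln(T₂/T₁) with C_V = 5R/2 = 20.79 J mol⁻¹ K⁻¹.
ΔS = 6.94 × 20.79 × ln(1126.15/491.15) = 120 J/K.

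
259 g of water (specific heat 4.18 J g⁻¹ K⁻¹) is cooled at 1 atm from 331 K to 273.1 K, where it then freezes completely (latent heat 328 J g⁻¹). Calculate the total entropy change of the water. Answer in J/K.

Cooling step: ΔS₁ = m c ln(T_tr/T_i) = 259 × 4.18 × ln(273.1/331) = -208.2 J/K.
Phase change: ΔS₂ = −mL/T_tr = −259 × 328 / 273.1 = -311.1 J/K.
ΔS_total = (-208.2) + (-311.1) = -519 J/K.

ΔS = -519 J/K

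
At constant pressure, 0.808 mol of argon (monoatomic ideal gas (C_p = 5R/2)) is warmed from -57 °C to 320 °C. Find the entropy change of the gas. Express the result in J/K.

ΔS = 17 J/K

In kelvin: T₁ = 216.15 K, T₂ = 593.15 K. At constant pressure, ΔS = nC_p ln(T₂/T₁) with C_p = 5R/2 = 20.79 J mol⁻¹ K⁻¹.
ΔS = 0.808 × 20.79 × ln(593.15/216.15) = 17 J/K.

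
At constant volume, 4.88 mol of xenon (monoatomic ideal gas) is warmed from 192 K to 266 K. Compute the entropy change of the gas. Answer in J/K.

ΔS = 19.8 J/K

At constant volume, ΔS = nC_V ln(T₂/T₁) with C_V = 3R/2 = 12.47 J mol⁻¹ K⁻¹.
ΔS = 4.88 × 12.47 × ln(266/192) = 19.8 J/K.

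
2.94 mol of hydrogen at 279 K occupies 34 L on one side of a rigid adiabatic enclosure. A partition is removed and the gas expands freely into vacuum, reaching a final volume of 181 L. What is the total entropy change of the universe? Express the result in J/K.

No heat is exchanged and no work is done, so the ideal-gas temperature stays constant.
Entropy is a state function; using a reversible isothermal path, ΔS_gas = nR ln(V₂/V₁) = 2.94 × 8.314 × ln(181/34) = 40.9 J/K.
The insulated surroundings exchange no heat, so ΔS_surr = 0 and ΔS_universe = ΔS_gas.

ΔS_universe = 40.9 J/K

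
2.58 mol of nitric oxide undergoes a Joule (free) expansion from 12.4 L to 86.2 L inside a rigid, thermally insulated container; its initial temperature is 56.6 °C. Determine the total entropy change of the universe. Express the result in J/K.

For an ideal gas in free expansion Q = 0 and W = 0, so T is unchanged.
Entropy is a state function; using a reversible isothermal path, ΔS_gas = nR ln(V₂/V₁) = 2.58 × 8.314 × ln(86.2/12.4) = 41.6 J/K.
The insulated surroundings exchange no heat, so ΔS_surr = 0 and ΔS_universe = ΔS_gas.

ΔS_universe = 41.6 J/K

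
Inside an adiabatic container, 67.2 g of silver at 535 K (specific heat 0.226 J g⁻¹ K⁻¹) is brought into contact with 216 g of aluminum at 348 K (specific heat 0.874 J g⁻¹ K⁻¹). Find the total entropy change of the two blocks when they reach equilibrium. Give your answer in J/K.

ΔS_total = 1.47 J/K

Energy balance: T_f = (m₁c₁T₁ + m₂c₂T₂)/(m₁c₁ + m₂c₂) = 361.92 K.
ΔS₁ = m₁c₁ ln(T_f/T₁) = 15.1872 × ln(361.92/535) = -5.936 J/K.
ΔS₂ = m₂c₂ ln(T_f/T₂) = 188.784 × ln(361.92/348) = 7.406 J/K.
ΔS_total = -5.936 + 7.406 = 1.47 J/K.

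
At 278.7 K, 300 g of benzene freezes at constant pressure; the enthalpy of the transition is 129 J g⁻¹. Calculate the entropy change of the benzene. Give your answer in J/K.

Heat released by the substance: Q = −mL = −300 × 129 = −38700 J.
At constant T, ΔS = Q_rev/T = −38700 / 278.7 = -139 J/K.

ΔS = -139 J/K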